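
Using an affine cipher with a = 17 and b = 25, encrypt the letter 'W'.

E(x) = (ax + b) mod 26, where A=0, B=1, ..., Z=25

Step 1: Convert 'W' to number: x = 22.
Step 2: E(22) = (17 * 22 + 25) mod 26 = 399 mod 26 = 9.
Step 3: Convert 9 back to letter: J.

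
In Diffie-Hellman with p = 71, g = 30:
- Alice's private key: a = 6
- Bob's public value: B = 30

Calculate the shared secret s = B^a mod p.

Step 1: s = B^a mod p = 30^6 mod 71.
  30^1 mod 71 = 30
  30^2 mod 71 = (30 * 30) mod 71 = 48
  30^3 mod 71 = (48 * 30) mod 71 = 20
  30^4 mod 71 = (20 * 30) mod 71 = 32
  30^5 mod 71 = (32 * 30) mod 71 = 37
  30^6 mod 71 = (37 * 30) mod 71 = 45
Result: shared secret = 45.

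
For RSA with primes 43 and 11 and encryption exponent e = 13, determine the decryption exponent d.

Step 1: n = 43 * 11 = 473.
Step 2: phi(n) = 42 * 10 = 420.
Step 3: Find d such that 13 * d = 1 (mod 420).
Step 4: d = 13^(-1) mod 420 = 97.
Verification: 13 * 97 = 1261 = 3 * 420 + 1.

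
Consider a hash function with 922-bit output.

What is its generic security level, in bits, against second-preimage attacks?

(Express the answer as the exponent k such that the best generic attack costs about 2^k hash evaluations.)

Step 1: The hash has a 922-bit output.
Step 2: Second-preimage resistance means: given a specific input x, it should be infeasible to find a different y with h(y) = h(x).
With a 922-bit output, a generic search for a second preimage costs about 2^922 evaluations (each trial matches the fixed target with probability 2^-922).
Step 3: Security level = 922 bits.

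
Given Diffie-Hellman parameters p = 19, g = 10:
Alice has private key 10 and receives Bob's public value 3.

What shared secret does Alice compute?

Step 1: s = B^a mod p = 3^10 mod 19.
  3^1 mod 19 = 3
  3^2 mod 19 = (3 * 3) mod 19 = 9
  3^3 mod 19 = (9 * 3) mod 19 = 8
  3^4 mod 19 = (8 * 3) mod 19 = 5
  3^5 mod 19 = (5 * 3) mod 19 = 15
  3^6 mod 19 = (15 * 3) mod 19 = 7
  3^7 mod 19 = (7 * 3) mod 19 = 2
  3^8 mod 19 = (2 * 3) mod 19 = 6
  3^9 mod 19 = (6 * 3) mod 19 = 18
  3^10 mod 19 = (18 * 3) mod 19 = 16
Result: shared secret = 16.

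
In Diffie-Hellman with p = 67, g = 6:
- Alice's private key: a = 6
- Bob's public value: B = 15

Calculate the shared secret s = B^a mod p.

Step 1: s = B^a mod p = 15^6 mod 67.
  15^1 mod 67 = 15
  15^2 mod 67 = (15 * 15) mod 67 = 24
  15^3 mod 67 = (24 * 15) mod 67 = 25
  15^4 mod 67 = (25 * 15) mod 67 = 40
  15^5 mod 67 = (40 * 15) mod 67 = 64
  15^6 mod 67 = (64 * 15) mod 67 = 22
Result: shared secret = 22.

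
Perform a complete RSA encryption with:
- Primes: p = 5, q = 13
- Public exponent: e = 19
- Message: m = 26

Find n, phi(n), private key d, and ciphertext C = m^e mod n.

Step 1: n = 5 * 13 = 65.
Step 2: phi(n) = (5-1)(13-1) = 4 * 12 = 48.
Step 3: Find d = 19^(-1) mod 48 = 43.
  Verify: 19 * 43 = 817 = 1 (mod 48).
Step 4: C = 26^19 mod 65 = 26.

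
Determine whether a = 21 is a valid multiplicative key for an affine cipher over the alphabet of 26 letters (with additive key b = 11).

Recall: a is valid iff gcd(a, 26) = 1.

Step 1: Compute gcd(21, 26).
Step 2: gcd(21, 26) = 1.
Since gcd = 1, 21 is coprime with 26, so it is a valid key.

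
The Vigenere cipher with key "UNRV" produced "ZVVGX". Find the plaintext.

Step 1: Extend key: UNRVU
Step 2: Decrypt each letter (c - k) mod 26:
  Z(25) - U(20) = (25-20) mod 26 = 5 = F
  V(21) - N(13) = (21-13) mod 26 = 8 = I
  V(21) - R(17) = (21-17) mod 26 = 4 = E
  G(6) - V(21) = (6-21) mod 26 = 11 = L
  X(23) - U(20) = (23-20) mod 26 = 3 = D
Plaintext: FIELD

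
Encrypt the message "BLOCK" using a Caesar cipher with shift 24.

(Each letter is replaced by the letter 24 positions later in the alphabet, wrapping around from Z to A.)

Step 1: For each letter, shift forward by 24 positions (mod 26).
  B (position 1) -> position (1+24) mod 26 = 25 -> Z
  L (position 11) -> position (11+24) mod 26 = 9 -> J
  O (position 14) -> position (14+24) mod 26 = 12 -> M
  C (position 2) -> position (2+24) mod 26 = 0 -> A
  K (position 10) -> position (10+24) mod 26 = 8 -> I
Result: ZJMAI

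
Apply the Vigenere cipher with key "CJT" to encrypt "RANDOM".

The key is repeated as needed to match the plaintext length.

Step 1: Repeat key to match plaintext length:
  Plaintext: RANDOM
  Key:       CJTCJT
Step 2: Encrypt each letter:
  R(17) + C(2) = (17+2) mod 26 = 19 = T
  A(0) + J(9) = (0+9) mod 26 = 9 = J
  N(13) + T(19) = (13+19) mod 26 = 6 = G
  D(3) + C(2) = (3+2) mod 26 = 5 = F
  O(14) + J(9) = (14+9) mod 26 = 23 = X
  M(12) + T(19) = (12+19) mod 26 = 5 = F
Ciphertext: TJGFXF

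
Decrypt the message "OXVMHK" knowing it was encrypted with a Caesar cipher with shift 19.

Step 1: Reverse the shift by subtracting 19 from each letter position.
  O (position 14) -> position (14-19) mod 26 = 21 -> V
  X (position 23) -> position (23-19) mod 26 = 4 -> E
  V (position 21) -> position (21-19) mod 26 = 2 -> C
  M (position 12) -> position (12-19) mod 26 = 19 -> T
  H (position 7) -> position (7-19) mod 26 = 14 -> O
  K (position 10) -> position (10-19) mod 26 = 17 -> R
Decrypted message: VECTOR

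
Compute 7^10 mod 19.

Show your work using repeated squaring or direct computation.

Step 1: Compute 7^10 mod 19 step by step, reducing modulo 19 at each step.
  7^1 mod 19 = 7
  7^2 mod 19 = (7 * 7) mod 19 = 11
  7^3 mod 19 = (11 * 7) mod 19 = 1
  7^4 mod 19 = (1 * 7) mod 19 = 7
  7^5 mod 19 = (7 * 7) mod 19 = 11
  7^6 mod 19 = (11 * 7) mod 19 = 1
  7^7 mod 19 = (1 * 7) mod 19 = 7
  7^8 mod 19 = (7 * 7) mod 19 = 11
  7^9 mod 19 = (11 * 7) mod 19 = 1
  7^10 mod 19 = (1 * 7) mod 19 = 7
Step 2: Result = 7.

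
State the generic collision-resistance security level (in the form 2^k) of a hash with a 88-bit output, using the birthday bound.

Step 1: The birthday paradox gives collision probability ~50% after sqrt(2^n) = 2^(n/2) hashes.
Step 2: For 88-bit output: 2^(88/2) = 2^44.
Step 3: Approximately 2^44 hash computations needed.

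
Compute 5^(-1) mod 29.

Step 1: We need x such that 5 * x = 1 (mod 29).
Step 2: Using the extended Euclidean algorithm or trial:
  5 * 6 = 30 = 1 * 29 + 1.
Step 3: Since 30 mod 29 = 1, the inverse is x = 6.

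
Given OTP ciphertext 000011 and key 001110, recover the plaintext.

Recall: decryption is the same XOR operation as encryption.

Step 1: XOR ciphertext with key:
  Ciphertext: 000011
  Key:        001110
  XOR:        001101
Step 2: Plaintext = 001101 = 13 in decimal.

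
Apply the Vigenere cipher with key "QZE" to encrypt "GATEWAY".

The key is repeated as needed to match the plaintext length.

Step 1: Repeat key to match plaintext length:
  Plaintext: GATEWAY
  Key:       QZEQZEQ
Step 2: Encrypt each letter:
  G(6) + Q(16) = (6+16) mod 26 = 22 = W
  A(0) + Z(25) = (0+25) mod 26 = 25 = Z
  T(19) + E(4) = (19+4) mod 26 = 23 = X
  E(4) + Q(16) = (4+16) mod 26 = 20 = U
  W(22) + Z(25) = (22+25) mod 26 = 21 = V
  A(0) + E(4) = (0+4) mod 26 = 4 = E
  Y(24) + Q(16) = (24+16) mod 26 = 14 = O
Ciphertext: WZXUVEO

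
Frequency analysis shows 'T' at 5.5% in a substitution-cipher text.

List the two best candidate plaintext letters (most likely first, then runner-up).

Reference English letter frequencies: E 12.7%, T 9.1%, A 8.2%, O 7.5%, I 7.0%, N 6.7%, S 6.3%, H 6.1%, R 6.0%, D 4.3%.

Step 1: Observed frequency of 'T' is 5.5%.
Step 2: Compute distances to each reference frequency and sort:
  R (6.0%): difference = 0.5% <-- BEST
  H (6.1%): difference = 0.6% <-- RUNNER-UP
  S (6.3%): difference = 0.8%
  N (6.7%): difference = 1.2%
  D (4.3%): difference = 1.2%
Step 3: Most likely is 'R' (6.0%, diff 0.5%); second most likely is 'H' (6.1%, diff 0.6%).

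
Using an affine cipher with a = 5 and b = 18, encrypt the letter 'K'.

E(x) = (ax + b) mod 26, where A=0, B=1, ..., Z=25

Step 1: Convert 'K' to number: x = 10.
Step 2: E(10) = (5 * 10 + 18) mod 26 = 68 mod 26 = 16.
Step 3: Convert 16 back to letter: Q.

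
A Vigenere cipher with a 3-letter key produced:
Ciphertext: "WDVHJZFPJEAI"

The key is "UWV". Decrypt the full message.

Step 1: Key 'UWV' has length 3. Extended key: UWVUWVUWVUWV
Step 2: Decrypt each position:
  W(22) - U(20) = 2 = C
  D(3) - W(22) = 7 = H
  V(21) - V(21) = 0 = A
  H(7) - U(20) = 13 = N
  J(9) - W(22) = 13 = N
  Z(25) - V(21) = 4 = E
  F(5) - U(20) = 11 = L
  P(15) - W(22) = 19 = T
  J(9) - V(21) = 14 = O
  E(4) - U(20) = 10 = K
  A(0) - W(22) = 4 = E
  I(8) - V(21) = 13 = N
Plaintext: CHANNELTOKEN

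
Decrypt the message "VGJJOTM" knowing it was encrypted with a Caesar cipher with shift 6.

Step 1: Reverse the shift by subtracting 6 from each letter position.
  V (position 21) -> position (21-6) mod 26 = 15 -> P
  G (position 6) -> position (6-6) mod 26 = 0 -> A
  J (position 9) -> position (9-6) mod 26 = 3 -> D
  J (position 9) -> position (9-6) mod 26 = 3 -> D
  O (position 14) -> position (14-6) mod 26 = 8 -> I
  T (position 19) -> position (19-6) mod 26 = 13 -> N
  M (position 12) -> position (12-6) mod 26 = 6 -> G
Decrypted message: PADDING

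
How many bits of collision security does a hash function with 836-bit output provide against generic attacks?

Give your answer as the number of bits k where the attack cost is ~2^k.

Step 1: The hash has a 836-bit output.
Step 2: Collision resistance means it should be infeasible to find any x != y with h(x) = h(y).
By the birthday bound, a generic collision search succeeds after about sqrt(2^836) = 2^(836/2) = 2^418 evaluations.
Step 3: Security level = 418 bits.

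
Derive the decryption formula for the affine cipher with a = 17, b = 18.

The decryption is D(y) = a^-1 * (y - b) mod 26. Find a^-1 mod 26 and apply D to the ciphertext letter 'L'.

Step 1: Find a^-1, the modular inverse of 17 mod 26.
Step 2: We need 17 * a^-1 = 1 (mod 26).
Step 3: 17 * 23 = 391 = 15 * 26 + 1, so a^-1 = 23.
Step 4: D(y) = 23(y - 18) mod 26.
Step 5: Apply to 'L' (y = 11): D(11) = 23 * (11 - 18) mod 26 = 23 * -7 mod 26 = 21 -> 'V'.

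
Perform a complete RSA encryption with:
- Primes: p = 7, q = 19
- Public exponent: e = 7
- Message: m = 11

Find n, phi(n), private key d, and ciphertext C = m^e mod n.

Step 1: n = 7 * 19 = 133.
Step 2: phi(n) = (7-1)(19-1) = 6 * 18 = 108.
Step 3: Find d = 7^(-1) mod 108 = 31.
  Verify: 7 * 31 = 217 = 1 (mod 108).
Step 4: C = 11^7 mod 133 = 11.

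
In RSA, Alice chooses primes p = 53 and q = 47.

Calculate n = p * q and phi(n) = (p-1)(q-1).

Step 1: n = p * q = 53 * 47 = 2491.
Step 2: phi(n) = (p-1)(q-1) = 52 * 46 = 2392.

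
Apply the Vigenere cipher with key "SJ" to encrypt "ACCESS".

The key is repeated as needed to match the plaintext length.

Step 1: Repeat key to match plaintext length:
  Plaintext: ACCESS
  Key:       SJSJSJ
Step 2: Encrypt each letter:
  A(0) + S(18) = (0+18) mod 26 = 18 = S
  C(2) + J(9) = (2+9) mod 26 = 11 = L
  C(2) + S(18) = (2+18) mod 26 = 20 = U
  E(4) + J(9) = (4+9) mod 26 = 13 = N
  S(18) + S(18) = (18+18) mod 26 = 10 = K
  S(18) + J(9) = (18+9) mod 26 = 1 = B
Ciphertext: SLUNKB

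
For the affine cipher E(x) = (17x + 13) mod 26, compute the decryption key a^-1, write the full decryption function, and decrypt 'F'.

Step 1: Find a^-1, the modular inverse of 17 mod 26.
Step 2: We need 17 * a^-1 = 1 (mod 26).
Step 3: 17 * 23 = 391 = 15 * 26 + 1, so a^-1 = 23.
Step 4: D(y) = 23(y - 13) mod 26.
Step 5: Apply to 'F' (y = 5): D(5) = 23 * (5 - 13) mod 26 = 23 * -8 mod 26 = 24 -> 'Y'.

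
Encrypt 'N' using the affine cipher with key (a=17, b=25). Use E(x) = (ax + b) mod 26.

Step 1: Convert 'N' to number: x = 13.
Step 2: E(13) = (17 * 13 + 25) mod 26 = 246 mod 26 = 12.
Step 3: Convert 12 back to letter: M.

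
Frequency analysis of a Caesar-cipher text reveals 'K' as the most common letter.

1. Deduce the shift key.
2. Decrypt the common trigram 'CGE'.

Step 1: In English, 'E' is the most frequent letter (12.7%).
Step 2: The most frequent ciphertext letter is 'K' (position 10).
Step 3: Shift = (10 - 4) mod 26 = 6.
Step 4: Decrypt 'CGE' by shifting back 6:
  C -> W
  G -> A
  E -> Y
Step 5: 'CGE' decrypts to 'WAY'.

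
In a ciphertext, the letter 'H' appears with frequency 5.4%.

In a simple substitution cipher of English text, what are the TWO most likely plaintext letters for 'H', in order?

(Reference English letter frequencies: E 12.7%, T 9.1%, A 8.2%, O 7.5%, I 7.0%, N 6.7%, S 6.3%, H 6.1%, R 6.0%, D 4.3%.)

Step 1: Observed frequency of 'H' is 5.4%.
Step 2: Compute distances to each reference frequency and sort:
  R (6.0%): difference = 0.6% <-- BEST
  H (6.1%): difference = 0.7% <-- RUNNER-UP
  S (6.3%): difference = 0.9%
  D (4.3%): difference = 1.1%
  N (6.7%): difference = 1.3%
Step 3: Most likely is 'R' (6.0%, diff 0.6%); second most likely is 'H' (6.1%, diff 0.7%).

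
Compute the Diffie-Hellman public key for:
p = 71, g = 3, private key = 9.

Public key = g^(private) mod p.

Step 1: A = g^a mod p = 3^9 mod 71.
  3^1 mod 71 = 3
  3^2 mod 71 = (3 * 3) mod 71 = 9
  3^3 mod 71 = (9 * 3) mod 71 = 27
  3^4 mod 71 = (27 * 3) mod 71 = 10
  3^5 mod 71 = (10 * 3) mod 71 = 30
  3^6 mod 71 = (30 * 3) mod 71 = 19
  3^7 mod 71 = (19 * 3) mod 71 = 57
  3^8 mod 71 = (57 * 3) mod 71 = 29
  3^9 mod 71 = (29 * 3) mod 71 = 16
Result: A = 16.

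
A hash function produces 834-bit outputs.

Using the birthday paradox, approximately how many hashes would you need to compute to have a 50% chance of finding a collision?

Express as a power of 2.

Step 1: The birthday paradox gives collision probability ~50% after sqrt(2^n) = 2^(n/2) hashes.
Step 2: For 834-bit output: 2^(834/2) = 2^417.
Step 3: Approximately 2^417 hash computations needed.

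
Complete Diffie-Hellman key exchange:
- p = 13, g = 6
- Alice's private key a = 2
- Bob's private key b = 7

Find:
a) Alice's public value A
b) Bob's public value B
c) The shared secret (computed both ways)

Step 1: A = g^a mod p = 6^2 mod 13 = 10.
Step 2: B = g^b mod p = 6^7 mod 13 = 7.
Step 3: Alice computes s = B^a mod p = 7^2 mod 13 = 10.
Step 4: Bob computes s = A^b mod p = 10^7 mod 13 = 10.
Both sides agree: shared secret = 10.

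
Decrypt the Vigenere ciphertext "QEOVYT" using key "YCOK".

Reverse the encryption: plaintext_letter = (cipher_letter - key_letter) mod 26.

Step 1: Extend key: YCOKYC
Step 2: Decrypt each letter (c - k) mod 26:
  Q(16) - Y(24) = (16-24) mod 26 = 18 = S
  E(4) - C(2) = (4-2) mod 26 = 2 = C
  O(14) - O(14) = (14-14) mod 26 = 0 = A
  V(21) - K(10) = (21-10) mod 26 = 11 = L
  Y(24) - Y(24) = (24-24) mod 26 = 0 = A
  T(19) - C(2) = (19-2) mod 26 = 17 = R
Plaintext: SCALAR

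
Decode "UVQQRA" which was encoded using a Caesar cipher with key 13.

Step 1: Reverse the shift by subtracting 13 from each letter position.
  U (position 20) -> position (20-13) mod 26 = 7 -> H
  V (position 21) -> position (21-13) mod 26 = 8 -> I
  Q (position 16) -> position (16-13) mod 26 = 3 -> D
  Q (position 16) -> position (16-13) mod 26 = 3 -> D
  R (position 17) -> position (17-13) mod 26 = 4 -> E
  A (position 0) -> position (0-13) mod 26 = 13 -> N
Decrypted message: HIDDEN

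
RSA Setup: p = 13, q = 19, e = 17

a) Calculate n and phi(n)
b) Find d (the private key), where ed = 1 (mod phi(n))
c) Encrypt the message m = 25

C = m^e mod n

Step 1: n = 13 * 19 = 247.
Step 2: phi(n) = (13-1)(19-1) = 12 * 18 = 216.
Step 3: Find d = 17^(-1) mod 216 = 89.
  Verify: 17 * 89 = 1513 = 1 (mod 216).
Step 4: C = 25^17 mod 247 = 168.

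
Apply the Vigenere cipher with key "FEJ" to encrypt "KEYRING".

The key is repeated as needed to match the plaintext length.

Step 1: Repeat key to match plaintext length:
  Plaintext: KEYRING
  Key:       FEJFEJF
Step 2: Encrypt each letter:
  K(10) + F(5) = (10+5) mod 26 = 15 = P
  E(4) + E(4) = (4+4) mod 26 = 8 = I
  Y(24) + J(9) = (24+9) mod 26 = 7 = H
  R(17) + F(5) = (17+5) mod 26 = 22 = W
  I(8) + E(4) = (8+4) mod 26 = 12 = M
  N(13) + J(9) = (13+9) mod 26 = 22 = W
  G(6) + F(5) = (6+5) mod 26 = 11 = L
Ciphertext: PIHWMWL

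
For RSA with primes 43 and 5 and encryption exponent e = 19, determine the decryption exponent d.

Step 1: n = 43 * 5 = 215.
Step 2: phi(n) = 42 * 4 = 168.
Step 3: Find d such that 19 * d = 1 (mod 168).
Step 4: d = 19^(-1) mod 168 = 115.
Verification: 19 * 115 = 2185 = 13 * 168 + 1.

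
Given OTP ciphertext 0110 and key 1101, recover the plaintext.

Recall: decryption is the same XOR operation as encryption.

Step 1: XOR ciphertext with key:
  Ciphertext: 0110
  Key:        1101
  XOR:        1011
Step 2: Plaintext = 1011 = 11 in decimal.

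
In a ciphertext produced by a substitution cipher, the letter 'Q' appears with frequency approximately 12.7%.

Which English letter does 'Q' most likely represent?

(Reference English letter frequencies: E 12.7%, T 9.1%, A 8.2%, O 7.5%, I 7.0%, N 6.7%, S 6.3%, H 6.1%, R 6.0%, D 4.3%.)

Step 1: The observed frequency is 12.7%.
Step 2: Compare with English frequencies:
  E: 12.7% (difference: 0.0%) <-- closest
  T: 9.1% (difference: 3.6%)
  A: 8.2% (difference: 4.5%)
  O: 7.5% (difference: 5.2%)
  I: 7.0% (difference: 5.7%)
  N: 6.7% (difference: 6.0%)
  S: 6.3% (difference: 6.4%)
  H: 6.1% (difference: 6.6%)
  R: 6.0% (difference: 6.7%)
  D: 4.3% (difference: 8.4%)
Step 3: 'Q' most likely represents 'E' (frequency 12.7%).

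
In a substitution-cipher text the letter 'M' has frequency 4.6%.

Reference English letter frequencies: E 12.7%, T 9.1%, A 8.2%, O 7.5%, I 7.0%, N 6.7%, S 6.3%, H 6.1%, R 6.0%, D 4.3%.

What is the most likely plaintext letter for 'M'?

Step 1: The observed frequency is 4.6%.
Step 2: Compare with English frequencies:
  E: 12.7% (difference: 8.1%)
  T: 9.1% (difference: 4.5%)
  A: 8.2% (difference: 3.6%)
  O: 7.5% (difference: 2.9%)
  I: 7.0% (difference: 2.4%)
  N: 6.7% (difference: 2.1%)
  S: 6.3% (difference: 1.7%)
  H: 6.1% (difference: 1.5%)
  R: 6.0% (difference: 1.4%)
  D: 4.3% (difference: 0.3%) <-- closest
Step 3: 'M' most likely represents 'D' (frequency 4.3%).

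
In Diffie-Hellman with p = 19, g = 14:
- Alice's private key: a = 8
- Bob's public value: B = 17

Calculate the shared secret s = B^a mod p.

Step 1: s = B^a mod p = 17^8 mod 19.
  17^1 mod 19 = 17
  17^2 mod 19 = (17 * 17) mod 19 = 4
  17^3 mod 19 = (4 * 17) mod 19 = 11
  17^4 mod 19 = (11 * 17) mod 19 = 16
  17^5 mod 19 = (16 * 17) mod 19 = 6
  17^6 mod 19 = (6 * 17) mod 19 = 7
  17^7 mod 19 = (7 * 17) mod 19 = 5
  17^8 mod 19 = (5 * 17) mod 19 = 9
Result: shared secret = 9.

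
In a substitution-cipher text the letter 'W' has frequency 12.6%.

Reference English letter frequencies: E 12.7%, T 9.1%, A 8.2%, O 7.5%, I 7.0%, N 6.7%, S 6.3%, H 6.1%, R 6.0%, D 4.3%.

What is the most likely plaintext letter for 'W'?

Step 1: The observed frequency is 12.6%.
Step 2: Compare with English frequencies:
  E: 12.7% (difference: 0.1%) <-- closest
  T: 9.1% (difference: 3.5%)
  A: 8.2% (difference: 4.4%)
  O: 7.5% (difference: 5.1%)
  I: 7.0% (difference: 5.6%)
  N: 6.7% (difference: 5.9%)
  S: 6.3% (difference: 6.3%)
  H: 6.1% (difference: 6.5%)
  R: 6.0% (difference: 6.6%)
  D: 4.3% (difference: 8.3%)
Step 3: 'W' most likely represents 'E' (frequency 12.7%).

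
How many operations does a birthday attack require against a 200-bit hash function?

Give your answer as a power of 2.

Step 1: The birthday paradox gives collision probability ~50% after sqrt(2^n) = 2^(n/2) hashes.
Step 2: For 200-bit output: 2^(200/2) = 2^100.
Step 3: Approximately 2^100 hash computations needed.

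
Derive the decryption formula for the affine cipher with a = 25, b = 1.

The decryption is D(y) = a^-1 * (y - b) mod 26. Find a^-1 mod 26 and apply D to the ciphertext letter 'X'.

Step 1: Find a^-1, the modular inverse of 25 mod 26.
Step 2: We need 25 * a^-1 = 1 (mod 26).
Step 3: 25 * 25 = 625 = 24 * 26 + 1, so a^-1 = 25.
Step 4: D(y) = 25(y - 1) mod 26.
Step 5: Apply to 'X' (y = 23): D(23) = 25 * (23 - 1) mod 26 = 25 * 22 mod 26 = 4 -> 'E'.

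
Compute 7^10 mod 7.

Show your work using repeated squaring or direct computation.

Step 1: Compute 7^10 mod 7 step by step, reducing modulo 7 at each step.
  7^1 mod 7 = 0
  7^2 mod 7 = (0 * 7) mod 7 = 0
  7^3 mod 7 = (0 * 7) mod 7 = 0
  7^4 mod 7 = (0 * 7) mod 7 = 0
  7^5 mod 7 = (0 * 7) mod 7 = 0
  7^6 mod 7 = (0 * 7) mod 7 = 0
  7^7 mod 7 = (0 * 7) mod 7 = 0
  7^8 mod 7 = (0 * 7) mod 7 = 0
  7^9 mod 7 = (0 * 7) mod 7 = 0
  7^10 mod 7 = (0 * 7) mod 7 = 0
Step 2: Result = 0.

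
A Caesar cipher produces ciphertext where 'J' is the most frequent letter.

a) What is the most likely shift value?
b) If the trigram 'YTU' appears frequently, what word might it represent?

Step 1: In English, 'E' is the most frequent letter (12.7%).
Step 2: The most frequent ciphertext letter is 'J' (position 9).
Step 3: Shift = (9 - 4) mod 26 = 5.
Step 4: Decrypt 'YTU' by shifting back 5:
  Y -> T
  T -> O
  U -> P
Step 5: 'YTU' decrypts to 'TOP'.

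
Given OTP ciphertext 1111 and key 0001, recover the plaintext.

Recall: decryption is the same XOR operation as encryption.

Step 1: XOR ciphertext with key:
  Ciphertext: 1111
  Key:        0001
  XOR:        1110
Step 2: Plaintext = 1110 = 14 in decimal.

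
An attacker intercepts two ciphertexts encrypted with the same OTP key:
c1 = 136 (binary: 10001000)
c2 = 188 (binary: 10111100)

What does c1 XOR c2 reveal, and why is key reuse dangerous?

Step 1: c1 XOR c2 = (m1 XOR k) XOR (m2 XOR k).
Step 2: By XOR associativity/commutativity: = m1 XOR m2 XOR k XOR k = m1 XOR m2.
Step 3: 10001000 XOR 10111100 = 00110100 = 52.
Step 4: The key cancels out! An attacker learns m1 XOR m2 = 52, revealing the relationship between plaintexts.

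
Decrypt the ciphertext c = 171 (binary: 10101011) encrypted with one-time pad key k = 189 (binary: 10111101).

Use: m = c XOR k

Step 1: XOR ciphertext with key:
  Ciphertext: 10101011
  Key:        10111101
  XOR:        00010110
Step 2: Plaintext = 00010110 = 22 in decimal.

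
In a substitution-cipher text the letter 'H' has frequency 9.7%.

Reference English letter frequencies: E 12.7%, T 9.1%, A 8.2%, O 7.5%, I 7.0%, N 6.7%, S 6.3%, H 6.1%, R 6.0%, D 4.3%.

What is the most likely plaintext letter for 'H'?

Step 1: The observed frequency is 9.7%.
Step 2: Compare with English frequencies:
  E: 12.7% (difference: 3.0%)
  T: 9.1% (difference: 0.6%) <-- closest
  A: 8.2% (difference: 1.5%)
  O: 7.5% (difference: 2.2%)
  I: 7.0% (difference: 2.7%)
  N: 6.7% (difference: 3.0%)
  S: 6.3% (difference: 3.4%)
  H: 6.1% (difference: 3.6%)
  R: 6.0% (difference: 3.7%)
  D: 4.3% (difference: 5.4%)
Step 3: 'H' most likely represents 'T' (frequency 9.1%).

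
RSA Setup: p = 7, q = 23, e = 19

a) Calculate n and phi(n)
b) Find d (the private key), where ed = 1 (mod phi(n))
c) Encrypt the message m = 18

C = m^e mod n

Step 1: n = 7 * 23 = 161.
Step 2: phi(n) = (7-1)(23-1) = 6 * 22 = 132.
Step 3: Find d = 19^(-1) mod 132 = 7.
  Verify: 19 * 7 = 133 = 1 (mod 132).
Step 4: C = 18^19 mod 161 = 39.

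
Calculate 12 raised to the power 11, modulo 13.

Step 1: Compute 12^11 mod 13 step by step, reducing modulo 13 at each step.
  12^1 mod 13 = 12
  12^2 mod 13 = (12 * 12) mod 13 = 1
  12^3 mod 13 = (1 * 12) mod 13 = 12
  12^4 mod 13 = (12 * 12) mod 13 = 1
  12^5 mod 13 = (1 * 12) mod 13 = 12
  12^6 mod 13 = (12 * 12) mod 13 = 1
  12^7 mod 13 = (1 * 12) mod 13 = 12
  12^8 mod 13 = (12 * 12) mod 13 = 1
  12^9 mod 13 = (1 * 12) mod 13 = 12
  12^10 mod 13 = (12 * 12) mod 13 = 1
  12^11 mod 13 = (1 * 12) mod 13 = 12
Step 2: Result = 12.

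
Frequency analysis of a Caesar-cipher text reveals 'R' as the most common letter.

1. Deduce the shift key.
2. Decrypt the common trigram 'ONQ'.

Step 1: In English, 'E' is the most frequent letter (12.7%).
Step 2: The most frequent ciphertext letter is 'R' (position 17).
Step 3: Shift = (17 - 4) mod 26 = 13.
Step 4: Decrypt 'ONQ' by shifting back 13:
  O -> B
  N -> A
  Q -> D
Step 5: 'ONQ' decrypts to 'BAD'.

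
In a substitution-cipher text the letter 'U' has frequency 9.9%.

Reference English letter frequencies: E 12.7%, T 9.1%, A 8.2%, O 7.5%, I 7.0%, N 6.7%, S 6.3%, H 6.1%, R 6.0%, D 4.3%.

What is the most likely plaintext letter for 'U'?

Step 1: The observed frequency is 9.9%.
Step 2: Compare with English frequencies:
  E: 12.7% (difference: 2.8%)
  T: 9.1% (difference: 0.8%) <-- closest
  A: 8.2% (difference: 1.7%)
  O: 7.5% (difference: 2.4%)
  I: 7.0% (difference: 2.9%)
  N: 6.7% (difference: 3.2%)
  S: 6.3% (difference: 3.6%)
  H: 6.1% (difference: 3.8%)
  R: 6.0% (difference: 3.9%)
  D: 4.3% (difference: 5.6%)
Step 3: 'U' most likely represents 'T' (frequency 9.1%).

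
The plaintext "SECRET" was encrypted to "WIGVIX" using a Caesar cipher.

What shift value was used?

Step 1: Compare first letters: S (position 18) -> W (position 22).
Step 2: Shift = (22 - 18) mod 26 = 4.
The shift value is 4.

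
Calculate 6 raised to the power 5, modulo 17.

Step 1: Compute 6^5 mod 17 step by step, reducing modulo 17 at each step.
  6^1 mod 17 = 6
  6^2 mod 17 = (6 * 6) mod 17 = 2
  6^3 mod 17 = (2 * 6) mod 17 = 12
  6^4 mod 17 = (12 * 6) mod 17 = 4
  6^5 mod 17 = (4 * 6) mod 17 = 7
Step 2: Result = 7.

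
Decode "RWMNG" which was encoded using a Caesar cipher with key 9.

Step 1: Reverse the shift by subtracting 9 from each letter position.
  R (position 17) -> position (17-9) mod 26 = 8 -> I
  W (position 22) -> position (22-9) mod 26 = 13 -> N
  M (position 12) -> position (12-9) mod 26 = 3 -> D
  N (position 13) -> position (13-9) mod 26 = 4 -> E
  G (position 6) -> position (6-9) mod 26 = 23 -> X
Decrypted message: INDEX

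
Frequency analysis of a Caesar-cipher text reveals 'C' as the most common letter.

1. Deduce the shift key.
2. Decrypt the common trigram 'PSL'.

Step 1: In English, 'E' is the most frequent letter (12.7%).
Step 2: The most frequent ciphertext letter is 'C' (position 2).
Step 3: Shift = (2 - 4) mod 26 = 24.
Step 4: Decrypt 'PSL' by shifting back 24:
  P -> R
  S -> U
  L -> N
Step 5: 'PSL' decrypts to 'RUN'.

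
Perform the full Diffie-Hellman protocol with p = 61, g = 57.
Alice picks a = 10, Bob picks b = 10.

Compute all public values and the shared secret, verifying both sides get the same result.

Step 1: A = g^a mod p = 57^10 mod 61 = 47.
Step 2: B = g^b mod p = 57^10 mod 61 = 47.
Step 3: Alice computes s = B^a mod p = 47^10 mod 61 = 47.
Step 4: Bob computes s = A^b mod p = 47^10 mod 61 = 47.
Both sides agree: shared secret = 47.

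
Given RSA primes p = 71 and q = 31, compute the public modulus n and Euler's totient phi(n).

Step 1: n = p * q = 71 * 31 = 2201.
Step 2: phi(n) = (p-1)(q-1) = 70 * 30 = 2100.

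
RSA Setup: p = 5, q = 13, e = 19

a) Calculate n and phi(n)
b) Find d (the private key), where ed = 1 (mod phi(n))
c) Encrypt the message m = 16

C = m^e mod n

Step 1: n = 5 * 13 = 65.
Step 2: phi(n) = (5-1)(13-1) = 4 * 12 = 48.
Step 3: Find d = 19^(-1) mod 48 = 43.
  Verify: 19 * 43 = 817 = 1 (mod 48).
Step 4: C = 16^19 mod 65 = 16.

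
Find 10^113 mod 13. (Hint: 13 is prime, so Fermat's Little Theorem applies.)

Step 1: Since 13 is prime, by Fermat's Little Theorem: 10^12 = 1 (mod 13).
Step 2: Reduce exponent: 113 mod 12 = 5.
Step 3: So 10^113 = 10^5 (mod 13).
Step 4: 10^5 mod 13 = 4.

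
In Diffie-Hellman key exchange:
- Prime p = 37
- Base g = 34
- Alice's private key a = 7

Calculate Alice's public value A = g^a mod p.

Step 1: A = g^a mod p = 34^7 mod 37.
  34^1 mod 37 = 34
  34^2 mod 37 = (34 * 34) mod 37 = 9
  34^3 mod 37 = (9 * 34) mod 37 = 10
  34^4 mod 37 = (10 * 34) mod 37 = 7
  34^5 mod 37 = (7 * 34) mod 37 = 16
  34^6 mod 37 = (16 * 34) mod 37 = 26
  34^7 mod 37 = (26 * 34) mod 37 = 33
Result: A = 33.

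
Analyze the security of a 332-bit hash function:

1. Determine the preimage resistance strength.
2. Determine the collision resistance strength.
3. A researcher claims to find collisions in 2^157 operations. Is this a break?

Step 1: Preimage resistance requires brute-force of 2^332 operations.
Step 2: Collision resistance (birthday bound) = 2^(332/2) = 2^166.
Step 3: The claimed attack costs 2^157 operations.
Step 4: Since 2^157 < 2^166, the claimed attack beats the generic birthday bound, so collision resistance is broken.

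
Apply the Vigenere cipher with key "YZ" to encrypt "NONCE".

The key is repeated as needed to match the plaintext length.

Step 1: Repeat key to match plaintext length:
  Plaintext: NONCE
  Key:       YZYZY
Step 2: Encrypt each letter:
  N(13) + Y(24) = (13+24) mod 26 = 11 = L
  O(14) + Z(25) = (14+25) mod 26 = 13 = N
  N(13) + Y(24) = (13+24) mod 26 = 11 = L
  C(2) + Z(25) = (2+25) mod 26 = 1 = B
  E(4) + Y(24) = (4+24) mod 26 = 2 = C
Ciphertext: LNLBC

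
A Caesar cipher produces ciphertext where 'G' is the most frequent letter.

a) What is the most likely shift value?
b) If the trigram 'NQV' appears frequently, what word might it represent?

Step 1: In English, 'E' is the most frequent letter (12.7%).
Step 2: The most frequent ciphertext letter is 'G' (position 6).
Step 3: Shift = (6 - 4) mod 26 = 2.
Step 4: Decrypt 'NQV' by shifting back 2:
  N -> L
  Q -> O
  V -> T
Step 5: 'NQV' decrypts to 'LOT'.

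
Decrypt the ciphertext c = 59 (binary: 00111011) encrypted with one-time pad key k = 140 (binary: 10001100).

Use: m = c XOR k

Step 1: XOR ciphertext with key:
  Ciphertext: 00111011
  Key:        10001100
  XOR:        10110111
Step 2: Plaintext = 10110111 = 183 in decimal.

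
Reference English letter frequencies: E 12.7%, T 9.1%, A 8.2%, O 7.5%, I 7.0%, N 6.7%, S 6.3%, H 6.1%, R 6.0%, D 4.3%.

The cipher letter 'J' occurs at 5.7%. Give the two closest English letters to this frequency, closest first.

Step 1: Observed frequency of 'J' is 5.7%.
Step 2: Compute distances to each reference frequency and sort:
  R (6.0%): difference = 0.3% <-- BEST
  H (6.1%): difference = 0.4% <-- RUNNER-UP
  S (6.3%): difference = 0.6%
  N (6.7%): difference = 1.0%
  I (7.0%): difference = 1.3%
Step 3: Most likely is 'R' (6.0%, diff 0.3%); second most likely is 'H' (6.1%, diff 0.4%).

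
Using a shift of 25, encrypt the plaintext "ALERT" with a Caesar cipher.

Step 1: For each letter, shift forward by 25 positions (mod 26).
  A (position 0) -> position (0+25) mod 26 = 25 -> Z
  L (position 11) -> position (11+25) mod 26 = 10 -> K
  E (position 4) -> position (4+25) mod 26 = 3 -> D
  R (position 17) -> position (17+25) mod 26 = 16 -> Q
  T (position 19) -> position (19+25) mod 26 = 18 -> S
Result: ZKDQS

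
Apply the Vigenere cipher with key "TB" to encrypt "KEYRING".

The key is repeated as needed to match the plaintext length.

Step 1: Repeat key to match plaintext length:
  Plaintext: KEYRING
  Key:       TBTBTBT
Step 2: Encrypt each letter:
  K(10) + T(19) = (10+19) mod 26 = 3 = D
  E(4) + B(1) = (4+1) mod 26 = 5 = F
  Y(24) + T(19) = (24+19) mod 26 = 17 = R
  R(17) + B(1) = (17+1) mod 26 = 18 = S
  I(8) + T(19) = (8+19) mod 26 = 1 = B
  N(13) + B(1) = (13+1) mod 26 = 14 = O
  G(6) + T(19) = (6+19) mod 26 = 25 = Z
Ciphertext: DFRSBOZ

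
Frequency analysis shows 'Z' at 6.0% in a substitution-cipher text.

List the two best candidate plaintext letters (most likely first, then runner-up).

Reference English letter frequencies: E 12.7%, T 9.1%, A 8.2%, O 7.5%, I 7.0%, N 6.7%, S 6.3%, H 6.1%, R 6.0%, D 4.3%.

Step 1: Observed frequency of 'Z' is 6.0%.
Step 2: Compute distances to each reference frequency and sort:
  R (6.0%): difference = 0.0% <-- BEST
  H (6.1%): difference = 0.1% <-- RUNNER-UP
  S (6.3%): difference = 0.3%
  N (6.7%): difference = 0.7%
  I (7.0%): difference = 1.0%
Step 3: Most likely is 'R' (6.0%, diff 0.0%); second most likely is 'H' (6.1%, diff 0.1%).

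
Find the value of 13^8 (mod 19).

Step 1: Compute 13^8 mod 19 step by step, reducing modulo 19 at each step.
  13^1 mod 19 = 13
  13^2 mod 19 = (13 * 13) mod 19 = 17
  13^3 mod 19 = (17 * 13) mod 19 = 12
  13^4 mod 19 = (12 * 13) mod 19 = 4
  13^5 mod 19 = (4 * 13) mod 19 = 14
  13^6 mod 19 = (14 * 13) mod 19 = 11
  13^7 mod 19 = (11 * 13) mod 19 = 10
  13^8 mod 19 = (10 * 13) mod 19 = 16
Step 2: Result = 16.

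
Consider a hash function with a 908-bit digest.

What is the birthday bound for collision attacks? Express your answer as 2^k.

Step 1: The birthday paradox gives collision probability ~50% after sqrt(2^n) = 2^(n/2) hashes.
Step 2: For 908-bit output: 2^(908/2) = 2^454.
Step 3: Approximately 2^454 hash computations needed.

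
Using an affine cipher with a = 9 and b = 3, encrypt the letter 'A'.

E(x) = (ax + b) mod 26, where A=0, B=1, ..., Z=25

Step 1: Convert 'A' to number: x = 0.
Step 2: E(0) = (9 * 0 + 3) mod 26 = 3 mod 26 = 3.
Step 3: Convert 3 back to letter: D.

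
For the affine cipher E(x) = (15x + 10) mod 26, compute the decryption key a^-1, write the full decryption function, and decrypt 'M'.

Step 1: Find a^-1, the modular inverse of 15 mod 26.
Step 2: We need 15 * a^-1 = 1 (mod 26).
Step 3: 15 * 7 = 105 = 4 * 26 + 1, so a^-1 = 7.
Step 4: D(y) = 7(y - 10) mod 26.
Step 5: Apply to 'M' (y = 12): D(12) = 7 * (12 - 10) mod 26 = 7 * 2 mod 26 = 14 -> 'O'.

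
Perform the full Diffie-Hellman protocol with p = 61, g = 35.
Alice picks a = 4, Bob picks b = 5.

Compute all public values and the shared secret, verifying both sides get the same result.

Step 1: A = g^a mod p = 35^4 mod 61 = 25.
Step 2: B = g^b mod p = 35^5 mod 61 = 21.
Step 3: Alice computes s = B^a mod p = 21^4 mod 61 = 13.
Step 4: Bob computes s = A^b mod p = 25^5 mod 61 = 13.
Both sides agree: shared secret = 13.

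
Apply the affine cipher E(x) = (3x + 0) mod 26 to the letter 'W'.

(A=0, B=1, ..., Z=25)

Step 1: Convert 'W' to number: x = 22.
Step 2: E(22) = (3 * 22 + 0) mod 26 = 66 mod 26 = 14.
Step 3: Convert 14 back to letter: O.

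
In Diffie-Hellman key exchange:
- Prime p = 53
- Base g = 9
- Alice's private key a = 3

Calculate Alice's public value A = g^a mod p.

Step 1: A = g^a mod p = 9^3 mod 53.
  9^1 mod 53 = 9
  9^2 mod 53 = (9 * 9) mod 53 = 28
  9^3 mod 53 = (28 * 9) mod 53 = 40
Result: A = 40.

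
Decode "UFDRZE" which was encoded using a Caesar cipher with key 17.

Step 1: Reverse the shift by subtracting 17 from each letter position.
  U (position 20) -> position (20-17) mod 26 = 3 -> D
  F (position 5) -> position (5-17) mod 26 = 14 -> O
  D (position 3) -> position (3-17) mod 26 = 12 -> M
  R (position 17) -> position (17-17) mod 26 = 0 -> A
  Z (position 25) -> position (25-17) mod 26 = 8 -> I
  E (position 4) -> position (4-17) mod 26 = 13 -> N
Decrypted message: DOMAIN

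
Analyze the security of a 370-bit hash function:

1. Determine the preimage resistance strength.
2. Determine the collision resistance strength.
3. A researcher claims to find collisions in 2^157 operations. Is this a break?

Step 1: Preimage resistance requires brute-force of 2^370 operations.
Step 2: Collision resistance (birthday bound) = 2^(370/2) = 2^185.
Step 3: The claimed attack costs 2^157 operations.
Step 4: Since 2^157 < 2^185, the claimed attack beats the generic birthday bound, so collision resistance is broken.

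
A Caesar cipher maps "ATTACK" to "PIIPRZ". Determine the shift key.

Step 1: Compare first letters: A (position 0) -> P (position 15).
Step 2: Shift = (15 - 0) mod 26 = 15.
The shift value is 15.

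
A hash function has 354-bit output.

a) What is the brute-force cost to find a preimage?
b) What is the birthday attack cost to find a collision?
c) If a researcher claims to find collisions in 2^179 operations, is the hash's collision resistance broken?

Step 1: Preimage resistance requires brute-force of 2^354 operations.
Step 2: Collision resistance (birthday bound) = 2^(354/2) = 2^177.
Step 3: The claimed attack costs 2^179 operations.
Step 4: Since 2^179 >= 2^177, the claimed attack is no faster than the generic birthday attack, so this does not break collision resistance.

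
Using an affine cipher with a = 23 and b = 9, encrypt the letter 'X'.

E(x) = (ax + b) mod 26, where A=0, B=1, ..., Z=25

Step 1: Convert 'X' to number: x = 23.
Step 2: E(23) = (23 * 23 + 9) mod 26 = 538 mod 26 = 18.
Step 3: Convert 18 back to letter: S.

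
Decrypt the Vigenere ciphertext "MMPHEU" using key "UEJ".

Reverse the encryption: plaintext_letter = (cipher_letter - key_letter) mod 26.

Step 1: Extend key: UEJUEJ
Step 2: Decrypt each letter (c - k) mod 26:
  M(12) - U(20) = (12-20) mod 26 = 18 = S
  M(12) - E(4) = (12-4) mod 26 = 8 = I
  P(15) - J(9) = (15-9) mod 26 = 6 = G
  H(7) - U(20) = (7-20) mod 26 = 13 = N
  E(4) - E(4) = (4-4) mod 26 = 0 = A
  U(20) - J(9) = (20-9) mod 26 = 11 = L
Plaintext: SIGNAL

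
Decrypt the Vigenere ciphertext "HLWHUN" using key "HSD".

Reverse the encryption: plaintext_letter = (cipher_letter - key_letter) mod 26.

Step 1: Extend key: HSDHSD
Step 2: Decrypt each letter (c - k) mod 26:
  H(7) - H(7) = (7-7) mod 26 = 0 = A
  L(11) - S(18) = (11-18) mod 26 = 19 = T
  W(22) - D(3) = (22-3) mod 26 = 19 = T
  H(7) - H(7) = (7-7) mod 26 = 0 = A
  U(20) - S(18) = (20-18) mod 26 = 2 = C
  N(13) - D(3) = (13-3) mod 26 = 10 = K
Plaintext: ATTACK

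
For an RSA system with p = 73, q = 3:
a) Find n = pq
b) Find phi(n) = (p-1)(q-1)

Step 1: n = p * q = 73 * 3 = 219.
Step 2: phi(n) = (p-1)(q-1) = 72 * 2 = 144.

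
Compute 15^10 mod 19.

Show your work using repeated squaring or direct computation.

Step 1: Compute 15^10 mod 19 step by step, reducing modulo 19 at each step.
  15^1 mod 19 = 15
  15^2 mod 19 = (15 * 15) mod 19 = 16
  15^3 mod 19 = (16 * 15) mod 19 = 12
  15^4 mod 19 = (12 * 15) mod 19 = 9
  15^5 mod 19 = (9 * 15) mod 19 = 2
  15^6 mod 19 = (2 * 15) mod 19 = 11
  15^7 mod 19 = (11 * 15) mod 19 = 13
  15^8 mod 19 = (13 * 15) mod 19 = 5
  15^9 mod 19 = (5 * 15) mod 19 = 18
  15^10 mod 19 = (18 * 15) mod 19 = 4
Step 2: Result = 4.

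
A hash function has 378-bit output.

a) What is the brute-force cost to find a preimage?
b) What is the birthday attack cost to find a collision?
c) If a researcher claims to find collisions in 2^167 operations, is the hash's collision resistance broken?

Step 1: Preimage resistance requires brute-force of 2^378 operations.
Step 2: Collision resistance (birthday bound) = 2^(378/2) = 2^189.
Step 3: The claimed attack costs 2^167 operations.
Step 4: Since 2^167 < 2^189, the claimed attack beats the generic birthday bound, so collision resistance is broken.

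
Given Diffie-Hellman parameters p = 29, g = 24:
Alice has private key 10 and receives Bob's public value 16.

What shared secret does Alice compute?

Step 1: s = B^a mod p = 16^10 mod 29.
  16^1 mod 29 = 16
  16^2 mod 29 = (16 * 16) mod 29 = 24
  16^3 mod 29 = (24 * 16) mod 29 = 7
  16^4 mod 29 = (7 * 16) mod 29 = 25
  16^5 mod 29 = (25 * 16) mod 29 = 23
  16^6 mod 29 = (23 * 16) mod 29 = 20
  16^7 mod 29 = (20 * 16) mod 29 = 1
  16^8 mod 29 = (1 * 16) mod 29 = 16
  16^9 mod 29 = (16 * 16) mod 29 = 24
  16^10 mod 29 = (24 * 16) mod 29 = 7
Result: shared secret = 7.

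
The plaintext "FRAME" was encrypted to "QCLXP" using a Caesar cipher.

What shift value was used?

Step 1: Compare first letters: F (position 5) -> Q (position 16).
Step 2: Shift = (16 - 5) mod 26 = 11.
The shift value is 11.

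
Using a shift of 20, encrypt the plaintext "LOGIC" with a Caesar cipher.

Step 1: For each letter, shift forward by 20 positions (mod 26).
  L (position 11) -> position (11+20) mod 26 = 5 -> F
  O (position 14) -> position (14+20) mod 26 = 8 -> I
  G (position 6) -> position (6+20) mod 26 = 0 -> A
  I (position 8) -> position (8+20) mod 26 = 2 -> C
  C (position 2) -> position (2+20) mod 26 = 22 -> W
Result: FIACW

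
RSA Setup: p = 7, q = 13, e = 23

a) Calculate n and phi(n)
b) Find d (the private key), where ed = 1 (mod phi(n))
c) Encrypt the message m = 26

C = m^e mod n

Step 1: n = 7 * 13 = 91.
Step 2: phi(n) = (7-1)(13-1) = 6 * 12 = 72.
Step 3: Find d = 23^(-1) mod 72 = 47.
  Verify: 23 * 47 = 1081 = 1 (mod 72).
Step 4: C = 26^23 mod 91 = 52.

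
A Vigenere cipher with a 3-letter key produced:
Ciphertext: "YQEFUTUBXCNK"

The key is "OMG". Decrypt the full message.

Step 1: Key 'OMG' has length 3. Extended key: OMGOMGOMGOMG
Step 2: Decrypt each position:
  Y(24) - O(14) = 10 = K
  Q(16) - M(12) = 4 = E
  E(4) - G(6) = 24 = Y
  F(5) - O(14) = 17 = R
  U(20) - M(12) = 8 = I
  T(19) - G(6) = 13 = N
  U(20) - O(14) = 6 = G
  B(1) - M(12) = 15 = P
  X(23) - G(6) = 17 = R
  C(2) - O(14) = 14 = O
  N(13) - M(12) = 1 = B
  K(10) - G(6) = 4 = E
Plaintext: KEYRINGPROBE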